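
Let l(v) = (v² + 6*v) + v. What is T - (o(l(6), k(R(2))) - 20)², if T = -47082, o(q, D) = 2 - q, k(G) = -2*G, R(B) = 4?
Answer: -56298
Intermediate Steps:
l(v) = v² + 7*v
T - (o(l(6), k(R(2))) - 20)² = -47082 - ((2 - 6*(7 + 6)) - 20)² = -47082 - ((2 - 6*13) - 20)² = -47082 - ((2 - 1*78) - 20)² = -47082 - ((2 - 78) - 20)² = -47082 - (-76 - 20)² = -47082 - 1*(-96)² = -47082 - 1*9216 = -47082 - 9216 = -56298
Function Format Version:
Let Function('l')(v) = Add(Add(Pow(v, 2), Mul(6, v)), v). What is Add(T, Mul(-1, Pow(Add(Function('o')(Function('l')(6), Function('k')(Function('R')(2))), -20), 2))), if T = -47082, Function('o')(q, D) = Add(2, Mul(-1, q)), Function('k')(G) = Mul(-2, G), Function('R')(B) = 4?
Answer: -56298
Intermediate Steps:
Function('l')(v) = Add(Pow(v, 2), Mul(7, v))
Add(T, Mul(-1, Pow(Add(Function('o')(Function('l')(6), Function('k')(Function('R')(2))), -20), 2))) = Add(-47082, Mul(-1, Pow(Add(Add(2, Mul(-1, Mul(6, Add(7, 6)))), -20), 2))) = Add(-47082, Mul(-1, Pow(Add(Add(2, Mul(-1, Mul(6, 13))), -20), 2))) = Add(-47082, Mul(-1, Pow(Add(Add(2, Mul(-1, 78)), -20), 2))) = Add(-47082, Mul(-1, Pow(Add(Add(2, -78), -20), 2))) = Add(-47082, Mul(-1, Pow(Add(-76, -20), 2))) = Add(-47082, Mul(-1, Pow(-96, 2))) = Add(-47082, Mul(-1, 9216)) = Add(-47082, -9216) = -56298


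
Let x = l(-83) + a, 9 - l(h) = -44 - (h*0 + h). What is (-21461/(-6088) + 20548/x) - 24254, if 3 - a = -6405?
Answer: -470751497287/19414632 ≈ -24247.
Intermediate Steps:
a = 6408 (a = 3 - 1*(-6405) = 3 + 6405 = 6408)
l(h) = 53 + h (l(h) = 9 - (-44 - (h*0 + h)) = 9 - (-44 - (0 + h)) = 9 - (-44 - h) = 9 + (44 + h) = 53 + h)
x = 6378 (x = (53 - 83) + 6408 = -30 + 6408 = 6378)
(-21461/(-6088) + 20548/x) - 24254 = (-21461/(-6088) + 20548/6378) - 24254 = (-21461*(-1/6088) + 20548*(1/6378)) - 24254 = (21461/6088 + 10274/3189) - 24254 = 130987241/19414632 - 24254 = -470751497287/19414632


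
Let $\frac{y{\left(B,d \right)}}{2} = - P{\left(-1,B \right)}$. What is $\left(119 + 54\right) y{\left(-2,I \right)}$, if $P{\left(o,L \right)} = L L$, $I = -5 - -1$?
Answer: $-1384$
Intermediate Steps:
$I = -4$ ($I = -5 + 1 = -4$)
$P{\left(o,L \right)} = L^{2}$
$y{\left(B,d \right)} = - 2 B^{2}$ ($y{\left(B,d \right)} = 2 \left(- B^{2}\right) = - 2 B^{2}$)
$\left(119 + 54\right) y{\left(-2,I \right)} = \left(119 + 54\right) \left(- 2 \left(-2\right)^{2}\right) = 173 \left(\left(-2\right) 4\right) = 173 \left(-8\right) = -1384$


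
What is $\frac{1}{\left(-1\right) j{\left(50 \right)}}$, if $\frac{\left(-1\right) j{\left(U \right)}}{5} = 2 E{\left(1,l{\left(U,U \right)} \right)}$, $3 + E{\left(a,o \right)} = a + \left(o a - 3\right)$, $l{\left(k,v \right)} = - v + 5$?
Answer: $- \frac{1}{500} \approx -0.002$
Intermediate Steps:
$l{\left(k,v \right)} = 5 - v$
$E{\left(a,o \right)} = -6 + a + a o$ ($E{\left(a,o \right)} = -3 + \left(a + \left(o a - 3\right)\right) = -3 + \left(a + \left(a o - 3\right)\right) = -3 + \left(a + \left(-3 + a o\right)\right) = -3 + \left(-3 + a + a o\right) = -6 + a + a o$)
$j{\left(U \right)} = 10 U$ ($j{\left(U \right)} = - 5 \cdot 2 \left(-6 + 1 + 1 \left(5 - U\right)\right) = - 5 \cdot 2 \left(-6 + 1 - \left(-5 + U\right)\right) = - 5 \cdot 2 \left(- U\right) = - 5 \left(- 2 U\right) = 10 U$)
$\frac{1}{\left(-1\right) j{\left(50 \right)}} = \frac{1}{\left(-1\right) 10 \cdot 50} = \frac{1}{\left(-1\right) 500} = \frac{1}{-500} = - \frac{1}{500}$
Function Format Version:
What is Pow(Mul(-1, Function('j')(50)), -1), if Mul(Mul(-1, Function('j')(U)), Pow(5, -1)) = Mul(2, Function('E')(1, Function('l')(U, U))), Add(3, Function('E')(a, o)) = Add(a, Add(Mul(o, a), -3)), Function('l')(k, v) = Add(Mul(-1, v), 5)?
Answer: Rational(-1, 500) ≈ -0.0020000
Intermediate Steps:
Function('l')(k, v) = Add(5, Mul(-1, v))
Function('E')(a, o) = Add(-6, a, Mul(a, o)) (Function('E')(a, o) = Add(-3, Add(a, Add(Mul(o, a), -3))) = Add(-3, Add(a, Add(Mul(a, o), -3))) = Add(-3, Add(a, Add(-3, Mul(a, o)))) = Add(-3, Add(-3, a, Mul(a, o))) = Add(-6, a, Mul(a, o)))
Function('j')(U) = Mul(10, U) (Function('j')(U) = Mul(-5, Mul(2, Add(-6, 1, Mul(1, Add(5, Mul(-1, U)))))) = Mul(-5, Mul(2, Add(-6, 1, Add(5, Mul(-1, U))))) = Mul(-5, Mul(2, Mul(-1, U))) = Mul(-5, Mul(-2, U)) = Mul(10, U))
Pow(Mul(-1, Function('j')(50)), -1) = Pow(Mul(-1, Mul(10, 50)), -1) = Pow(Mul(-1, 500), -1) = Pow(-500, -1) = Rational(-1, 500)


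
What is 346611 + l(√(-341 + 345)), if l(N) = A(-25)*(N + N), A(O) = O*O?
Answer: 349111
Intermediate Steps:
A(O) = O²
l(N) = 1250*N (l(N) = (-25)²*(N + N) = 625*(2*N) = 1250*N)
346611 + l(√(-341 + 345)) = 346611 + 1250*√(-341 + 345) = 346611 + 1250*√4 = 346611 + 1250*2 = 346611 + 2500 = 349111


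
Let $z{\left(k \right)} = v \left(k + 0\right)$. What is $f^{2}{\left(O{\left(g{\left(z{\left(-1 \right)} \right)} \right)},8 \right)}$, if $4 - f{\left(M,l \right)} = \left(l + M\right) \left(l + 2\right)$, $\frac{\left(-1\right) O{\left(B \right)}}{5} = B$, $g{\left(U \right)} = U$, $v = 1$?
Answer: $15876$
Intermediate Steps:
$z{\left(k \right)} = k$ ($z{\left(k \right)} = 1 \left(k + 0\right) = 1 k = k$)
$O{\left(B \right)} = - 5 B$
$f{\left(M,l \right)} = 4 - \left(2 + l\right) \left(M + l\right)$ ($f{\left(M,l \right)} = 4 - \left(l + M\right) \left(l + 2\right) = 4 - \left(M + l\right) \left(2 + l\right) = 4 - \left(2 + l\right) \left(M + l\right)$)
$f^{2}{\left(O{\left(g{\left(z{\left(-1 \right)} \right)} \right)},8 \right)} = \left(4 - 8^{2} - 2 \left(\left(-5\right) \left(-1\right)\right) - 16 - \left(-5\right) \left(-1\right) 8\right)^{2} = \left(4 - 64 - 10 - 16 - 5 \cdot 8\right)^{2} = \left(4 - 64 - 10 - 16 - 40\right)^{2} = \left(-126\right)^{2} = 15876$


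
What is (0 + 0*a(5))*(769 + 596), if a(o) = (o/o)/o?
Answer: 0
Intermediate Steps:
a(o) = 1/o
(0 + 0*a(5))*(769 + 596) = (0 + 0/5)*(769 + 596) = (0 + 0*(⅕))*1365 = (0 + 0)*1365 = 0*1365 = 0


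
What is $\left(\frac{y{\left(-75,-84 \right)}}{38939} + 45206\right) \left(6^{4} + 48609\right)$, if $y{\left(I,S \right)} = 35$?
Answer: $\frac{87846597185445}{38939} \approx 2.256 \cdot 10^{9}$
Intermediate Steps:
$\left(\frac{y{\left(-75,-84 \right)}}{38939} + 45206\right) \left(6^{4} + 48609\right) = \left(\frac{35}{38939} + 45206\right) \left(6^{4} + 48609\right) = \left(35 \cdot \frac{1}{38939} + 45206\right) \left(1296 + 48609\right) = \left(\frac{35}{38939} + 45206\right) 49905 = \frac{1760276469}{38939} \cdot 49905 = \frac{87846597185445}{38939}$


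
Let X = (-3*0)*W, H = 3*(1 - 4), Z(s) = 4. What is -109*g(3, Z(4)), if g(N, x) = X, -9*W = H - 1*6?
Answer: 0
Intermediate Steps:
H = -9 (H = 3*(-3) = -9)
W = 5/3 (W = -(-9 - 1*6)/9 = -(-9 - 6)/9 = -1/9*(-15) = 5/3 ≈ 1.6667)
X = 0 (X = -3*0*(5/3) = 0*(5/3) = 0)
g(N, x) = 0
-109*g(3, Z(4)) = -109*0 = 0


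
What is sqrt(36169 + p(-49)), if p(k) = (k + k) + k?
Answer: sqrt(36022) ≈ 189.79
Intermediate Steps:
p(k) = 3*k (p(k) = 2*k + k = 3*k)
sqrt(36169 + p(-49)) = sqrt(36169 + 3*(-49)) = sqrt(36169 - 147) = sqrt(36022)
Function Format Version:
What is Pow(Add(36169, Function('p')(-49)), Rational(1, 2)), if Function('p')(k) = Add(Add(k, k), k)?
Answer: Pow(36022, Rational(1, 2)) ≈ 189.79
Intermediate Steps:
Function('p')(k) = Mul(3, k) (Function('p')(k) = Add(Mul(2, k), k) = Mul(3, k))
Pow(Add(36169, Function('p')(-49)), Rational(1, 2)) = Pow(Add(36169, Mul(3, -49)), Rational(1, 2)) = Pow(Add(36169, -147), Rational(1, 2)) = Pow(36022, Rational(1, 2))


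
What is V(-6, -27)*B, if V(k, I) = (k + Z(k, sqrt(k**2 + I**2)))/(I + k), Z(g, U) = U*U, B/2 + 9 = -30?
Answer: 1794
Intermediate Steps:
B = -78 (B = -18 + 2*(-30) = -18 - 60 = -78)
Z(g, U) = U**2
V(k, I) = (k + I**2 + k**2)/(I + k) (V(k, I) = (k + (sqrt(k**2 + I**2))**2)/(I + k) = (k + (sqrt(I**2 + k**2))**2)/(I + k) = (k + (I**2 + k**2))/(I + k) = (k + I**2 + k**2)/(I + k))
V(-6, -27)*B = ((-6 + (-27)**2 + (-6)**2)/(-27 - 6))*(-78) = ((-6 + 729 + 36)/(-33))*(-78) = -1/33*759*(-78) = -23*(-78) = 1794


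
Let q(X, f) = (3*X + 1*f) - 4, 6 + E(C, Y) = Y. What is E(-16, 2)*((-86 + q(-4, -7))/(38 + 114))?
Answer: 109/38 ≈ 2.8684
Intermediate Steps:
E(C, Y) = -6 + Y
q(X, f) = -4 + f + 3*X (q(X, f) = (3*X + f) - 4 = (f + 3*X) - 4 = -4 + f + 3*X)
E(-16, 2)*((-86 + q(-4, -7))/(38 + 114)) = (-6 + 2)*((-86 + (-4 - 7 + 3*(-4)))/(38 + 114)) = -4*(-86 + (-4 - 7 - 12))/152 = -4*(-86 - 23)/152 = -(-436)/152 = -4*(-109/152) = 109/38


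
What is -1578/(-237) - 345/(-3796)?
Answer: 2023951/299884 ≈ 6.7491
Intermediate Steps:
-1578/(-237) - 345/(-3796) = -1578*(-1/237) - 345*(-1/3796) = 526/79 + 345/3796 = 2023951/299884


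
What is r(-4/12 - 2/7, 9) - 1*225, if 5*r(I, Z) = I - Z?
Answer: -23827/105 ≈ -226.92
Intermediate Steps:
r(I, Z) = -Z/5 + I/5 (r(I, Z) = (I - Z)/5 = -Z/5 + I/5)
r(-4/12 - 2/7, 9) - 1*225 = (-⅕*9 + (-4/12 - 2/7)/5) - 1*225 = (-9/5 + (-4*1/12 - 2*⅐)/5) - 225 = (-9/5 + (-⅓ - 2/7)/5) - 225 = (-9/5 + (⅕)*(-13/21)) - 225 = (-9/5 - 13/105) - 225 = -202/105 - 225 = -23827/105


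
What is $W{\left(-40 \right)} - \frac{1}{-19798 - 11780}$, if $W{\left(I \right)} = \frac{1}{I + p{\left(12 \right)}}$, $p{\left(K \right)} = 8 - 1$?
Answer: $- \frac{3505}{115786} \approx -0.030271$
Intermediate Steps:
$p{\left(K \right)} = 7$
$W{\left(I \right)} = \frac{1}{7 + I}$ ($W{\left(I \right)} = \frac{1}{I + 7} = \frac{1}{7 + I}$)
$W{\left(-40 \right)} - \frac{1}{-19798 - 11780} = \frac{1}{7 - 40} - \frac{1}{-19798 - 11780} = \frac{1}{-33} - \frac{1}{-31578} = - \frac{1}{33} - - \frac{1}{31578} = - \frac{1}{33} + \frac{1}{31578} = - \frac{3505}{115786}$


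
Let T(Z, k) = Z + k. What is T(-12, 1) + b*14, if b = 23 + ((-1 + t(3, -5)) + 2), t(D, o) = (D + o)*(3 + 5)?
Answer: 101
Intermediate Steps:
t(D, o) = 8*D + 8*o (t(D, o) = (D + o)*8 = 8*D + 8*o)
b = 8 (b = 23 + ((-1 + (8*3 + 8*(-5))) + 2) = 23 + ((-1 + (24 - 40)) + 2) = 23 + ((-1 - 16) + 2) = 23 + (-17 + 2) = 23 - 15 = 8)
T(-12, 1) + b*14 = (-12 + 1) + 8*14 = -11 + 112 = 101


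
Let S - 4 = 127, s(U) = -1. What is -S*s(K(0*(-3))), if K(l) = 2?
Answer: 131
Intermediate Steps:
S = 131 (S = 4 + 127 = 131)
-S*s(K(0*(-3))) = -131*(-1) = -1*(-131) = 131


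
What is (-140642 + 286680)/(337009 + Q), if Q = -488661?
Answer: -73019/75826 ≈ -0.96298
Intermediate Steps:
(-140642 + 286680)/(337009 + Q) = (-140642 + 286680)/(337009 - 488661) = 146038/(-151652) = 146038*(-1/151652) = -73019/75826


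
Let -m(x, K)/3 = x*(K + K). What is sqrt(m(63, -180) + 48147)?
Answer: sqrt(116187) ≈ 340.86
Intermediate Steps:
m(x, K) = -6*K*x (m(x, K) = -3*x*(K + K) = -3*x*2*K = -6*K*x)
sqrt(m(63, -180) + 48147) = sqrt(-6*(-180)*63 + 48147) = sqrt(68040 + 48147) = sqrt(116187)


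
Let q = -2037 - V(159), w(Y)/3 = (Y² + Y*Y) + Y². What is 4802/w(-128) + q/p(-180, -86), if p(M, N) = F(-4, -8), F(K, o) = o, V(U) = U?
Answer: 20240737/73728 ≈ 274.53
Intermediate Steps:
w(Y) = 9*Y² (w(Y) = 3*((Y² + Y*Y) + Y²) = 3*((Y² + Y²) + Y²) = 3*(2*Y² + Y²) = 3*(3*Y²) = 9*Y²)
q = -2196 (q = -2037 - 1*159 = -2037 - 159 = -2196)
p(M, N) = -8
4802/w(-128) + q/p(-180, -86) = 4802/((9*(-128)²)) - 2196/(-8) = 4802/((9*16384)) - 2196*(-⅛) = 4802/147456 + 549/2 = 4802*(1/147456) + 549/2 = 2401/73728 + 549/2 = 20240737/73728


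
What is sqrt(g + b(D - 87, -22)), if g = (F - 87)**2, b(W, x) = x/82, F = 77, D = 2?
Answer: sqrt(167649)/41 ≈ 9.9866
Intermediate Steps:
b(W, x) = x/82 (b(W, x) = x*(1/82) = x/82)
g = 100 (g = (77 - 87)**2 = (-10)**2 = 100)
sqrt(g + b(D - 87, -22)) = sqrt(100 + (1/82)*(-22)) = sqrt(100 - 11/41) = sqrt(4089/41) = sqrt(167649)/41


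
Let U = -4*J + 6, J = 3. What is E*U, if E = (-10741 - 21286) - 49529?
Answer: 489336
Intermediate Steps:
U = -6 (U = -4*3 + 6 = -12 + 6 = -6)
E = -81556 (E = -32027 - 49529 = -81556)
E*U = -81556*(-6) = 489336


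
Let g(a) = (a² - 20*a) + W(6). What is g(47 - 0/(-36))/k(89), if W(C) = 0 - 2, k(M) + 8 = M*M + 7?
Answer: 1267/7920 ≈ 0.15997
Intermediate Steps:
k(M) = -1 + M² (k(M) = -8 + (M*M + 7) = -8 + (M² + 7) = -8 + (7 + M²) = -1 + M²)
W(C) = -2
g(a) = -2 + a² - 20*a (g(a) = (a² - 20*a) - 2 = -2 + a² - 20*a)
g(47 - 0/(-36))/k(89) = (-2 + (47 - 0/(-36))² - 20*(47 - 0/(-36)))/(-1 + 89²) = (-2 + (47 - 0*(-1)/36)² - 20*(47 - 0*(-1)/36))/(-1 + 7921) = (-2 + (47 - 1*0)² - 20*(47 - 1*0))/7920 = (-2 + (47 + 0)² - 20*(47 + 0))*(1/7920) = (-2 + 47² - 20*47)*(1/7920) = (-2 + 2209 - 940)*(1/7920) = 1267*(1/7920) = 1267/7920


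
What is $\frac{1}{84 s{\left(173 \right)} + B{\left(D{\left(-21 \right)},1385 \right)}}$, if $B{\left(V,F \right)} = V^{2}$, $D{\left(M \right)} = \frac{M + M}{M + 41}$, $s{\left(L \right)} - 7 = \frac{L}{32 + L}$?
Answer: $\frac{4100}{2719521} \approx 0.0015076$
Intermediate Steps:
$s{\left(L \right)} = 7 + \frac{L}{32 + L}$
$D{\left(M \right)} = \frac{2 M}{41 + M}$
$\frac{1}{84 s{\left(173 \right)} + B{\left(D{\left(-21 \right)},1385 \right)}} = \frac{1}{84 \frac{8 \left(28 + 173\right)}{32 + 173} + \left(2 \left(-21\right) \frac{1}{41 - 21}\right)^{2}} = \frac{1}{84 \cdot 8 \cdot \frac{1}{205} \cdot 201 + \left(2 \left(-21\right) \frac{1}{20}\right)^{2}} = \frac{1}{84 \cdot \frac{1608}{205} + \left(- \frac{21}{10}\right)^{2}} = \frac{1}{\frac{135072}{205} + \frac{441}{100}} = \frac{1}{\frac{2719521}{4100}} = \frac{4100}{2719521}$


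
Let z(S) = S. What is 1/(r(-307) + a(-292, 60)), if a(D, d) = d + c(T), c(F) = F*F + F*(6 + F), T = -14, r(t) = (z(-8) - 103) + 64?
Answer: 1/321 ≈ 0.0031153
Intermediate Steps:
r(t) = -47 (r(t) = (-8 - 103) + 64 = -111 + 64 = -47)
c(F) = F² + F*(6 + F)
a(D, d) = 308 + d (a(D, d) = d + 2*(-14)*(3 - 14) = d + 2*(-14)*(-11) = d + 308 = 308 + d)
1/(r(-307) + a(-292, 60)) = 1/(-47 + (308 + 60)) = 1/(-47 + 368) = 1/321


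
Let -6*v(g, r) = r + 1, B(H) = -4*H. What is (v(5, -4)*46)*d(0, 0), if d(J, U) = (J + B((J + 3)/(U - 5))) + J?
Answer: 276/5 ≈ 55.200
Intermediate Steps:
v(g, r) = -1/6 - r/6 (v(g, r) = -(r + 1)/6 = -(1 + r)/6 = -1/6 - r/6)
d(J, U) = 2*J - 4*(3 + J)/(-5 + U) (d(J, U) = (J - 4*(J + 3)/(U - 5)) + J = (J - 4*(3 + J)/(-5 + U)) + J = 2*J - 4*(3 + J)/(-5 + U))
(v(5, -4)*46)*d(0, 0) = ((-1/6 - 1/6*(-4))*46)*(2*(-6 - 7*0 + 0*0)/(-5 + 0)) = ((-1/6 + 2/3)*46)*(2*(-6 + 0 + 0)/(-5)) = ((1/2)*46)*(2*(-1/5)*(-6)) = 23*(12/5) = 276/5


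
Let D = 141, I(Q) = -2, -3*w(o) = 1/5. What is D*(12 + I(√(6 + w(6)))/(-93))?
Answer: 52546/31 ≈ 1695.0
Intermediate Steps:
w(o) = -1/15 (w(o) = -⅓/5 = -⅓*⅕ = -1/15)
D*(12 + I(√(6 + w(6)))/(-93)) = 141*(12 - 2/(-93)) = 141*(12 - 2*(-1/93)) = 141*(12 + 2/93) = 141*(1118/93) = 52546/31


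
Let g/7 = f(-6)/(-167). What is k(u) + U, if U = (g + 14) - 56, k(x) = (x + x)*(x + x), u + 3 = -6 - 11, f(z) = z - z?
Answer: 1558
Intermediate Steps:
f(z) = 0
u = -20 (u = -3 + (-6 - 11) = -3 - 17 = -20)
k(x) = 4*x**2 (k(x) = (2*x)*(2*x) = 4*x**2)
g = 0 (g = 7*(0/(-167)) = 7*(0*(-1/167)) = 7*0 = 0)
U = -42 (U = (0 + 14) - 56 = 14 - 56 = -42)
k(u) + U = 4*(-20)**2 - 42 = 4*400 - 42 = 1600 - 42 = 1558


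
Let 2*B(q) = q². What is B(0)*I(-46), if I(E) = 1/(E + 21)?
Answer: 0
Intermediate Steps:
I(E) = 1/(21 + E)
B(q) = q²/2
B(0)*I(-46) = ((½)*0²)/(21 - 46) = ((½)*0)/(-25) = 0*(-1/25) = 0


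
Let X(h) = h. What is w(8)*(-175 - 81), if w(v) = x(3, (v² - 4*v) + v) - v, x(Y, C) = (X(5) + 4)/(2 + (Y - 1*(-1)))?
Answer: 1664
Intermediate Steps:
x(Y, C) = 9/(3 + Y) (x(Y, C) = (5 + 4)/(2 + (Y - 1*(-1))) = 9/(2 + (Y + 1)) = 9/(2 + (1 + Y)) = 9/(3 + Y))
w(v) = 3/2 - v (w(v) = 9/(3 + 3) - v = 9/6 - v = 9*(⅙) - v = 3/2 - v)
w(8)*(-175 - 81) = (3/2 - 1*8)*(-175 - 81) = (3/2 - 8)*(-256) = -13/2*(-256) = 1664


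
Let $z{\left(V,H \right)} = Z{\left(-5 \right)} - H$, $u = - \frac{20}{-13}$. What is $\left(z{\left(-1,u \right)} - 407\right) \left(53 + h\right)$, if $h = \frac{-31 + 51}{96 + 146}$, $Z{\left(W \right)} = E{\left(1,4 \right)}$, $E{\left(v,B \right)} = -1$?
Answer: $- \frac{282612}{13} \approx -21739.0$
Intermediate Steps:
$Z{\left(W \right)} = -1$
$u = \frac{20}{13}$ ($u = \left(-20\right) \left(- \frac{1}{13}\right) = \frac{20}{13} \approx 1.5385$)
$h = \frac{10}{121}$ ($h = \frac{20}{242} = 20 \cdot \frac{1}{242} = \frac{10}{121} \approx 0.082645$)
$z{\left(V,H \right)} = -1 - H$
$\left(z{\left(-1,u \right)} - 407\right) \left(53 + h\right) = \left(\left(-1 - \frac{20}{13}\right) - 407\right) \left(53 + \frac{10}{121}\right) = \left(\left(-1 - \frac{20}{13}\right) - 407\right) \frac{6423}{121} = \left(- \frac{33}{13} - 407\right) \frac{6423}{121} = \left(- \frac{5324}{13}\right) \frac{6423}{121} = - \frac{282612}{13}$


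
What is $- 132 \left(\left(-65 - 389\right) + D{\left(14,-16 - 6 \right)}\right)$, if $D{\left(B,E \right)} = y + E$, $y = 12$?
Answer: $61248$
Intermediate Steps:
$D{\left(B,E \right)} = 12 + E$
$- 132 \left(\left(-65 - 389\right) + D{\left(14,-16 - 6 \right)}\right) = - 132 \left(\left(-65 - 389\right) + \left(12 - 22\right)\right) = - 132 \left(-454 + \left(12 - 22\right)\right) = - 132 \left(-454 - 10\right) = \left(-132\right) \left(-464\right) = 61248$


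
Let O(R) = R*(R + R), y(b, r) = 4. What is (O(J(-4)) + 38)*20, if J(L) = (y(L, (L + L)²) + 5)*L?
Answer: 52600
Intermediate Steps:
J(L) = 9*L (J(L) = (4 + 5)*L = 9*L)
O(R) = 2*R² (O(R) = R*(2*R) = 2*R²)
(O(J(-4)) + 38)*20 = (2*(9*(-4))² + 38)*20 = (2*(-36)² + 38)*20 = (2*1296 + 38)*20 = (2592 + 38)*20 = 2630*20 = 52600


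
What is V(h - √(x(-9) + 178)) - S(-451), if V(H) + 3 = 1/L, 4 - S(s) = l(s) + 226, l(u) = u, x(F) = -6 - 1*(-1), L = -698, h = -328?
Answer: -161937/698 ≈ -232.00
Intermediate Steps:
x(F) = -5 (x(F) = -6 + 1 = -5)
S(s) = -222 - s (S(s) = 4 - (s + 226) = 4 - (226 + s) = 4 + (-226 - s) = -222 - s)
V(H) = -2095/698 (V(H) = -3 + 1/(-698) = -3 - 1/698 = -2095/698)
V(h - √(x(-9) + 178)) - S(-451) = -2095/698 - (-222 - 1*(-451)) = -2095/698 - (-222 + 451) = -2095/698 - 1*229 = -2095/698 - 229 = -161937/698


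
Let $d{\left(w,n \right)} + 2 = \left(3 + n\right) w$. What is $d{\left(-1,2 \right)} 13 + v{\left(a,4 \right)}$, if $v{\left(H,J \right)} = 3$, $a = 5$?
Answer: $-88$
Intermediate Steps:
$d{\left(w,n \right)} = -2 + w \left(3 + n\right)$ ($d{\left(w,n \right)} = -2 + \left(3 + n\right) w = -2 + w \left(3 + n\right)$)
$d{\left(-1,2 \right)} 13 + v{\left(a,4 \right)} = \left(-2 + 3 \left(-1\right) + 2 \left(-1\right)\right) 13 + 3 = \left(-2 - 3 - 2\right) 13 + 3 = \left(-7\right) 13 + 3 = -91 + 3 = -88$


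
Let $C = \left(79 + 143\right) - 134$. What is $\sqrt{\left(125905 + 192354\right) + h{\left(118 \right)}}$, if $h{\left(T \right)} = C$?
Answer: $\sqrt{318347} \approx 564.22$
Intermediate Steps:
$C = 88$ ($C = 222 - 134 = 88$)
$h{\left(T \right)} = 88$
$\sqrt{\left(125905 + 192354\right) + h{\left(118 \right)}} = \sqrt{\left(125905 + 192354\right) + 88} = \sqrt{318259 + 88} = \sqrt{318347}$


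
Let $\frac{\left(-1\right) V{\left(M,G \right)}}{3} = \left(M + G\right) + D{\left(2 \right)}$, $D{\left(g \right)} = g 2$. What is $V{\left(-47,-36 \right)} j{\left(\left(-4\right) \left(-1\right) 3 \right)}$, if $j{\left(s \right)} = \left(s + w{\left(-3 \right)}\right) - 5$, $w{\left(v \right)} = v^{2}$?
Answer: $3792$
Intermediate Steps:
$D{\left(g \right)} = 2 g$
$j{\left(s \right)} = 4 + s$ ($j{\left(s \right)} = \left(s + \left(-3\right)^{2}\right) - 5 = \left(s + 9\right) - 5 = \left(9 + s\right) - 5 = 4 + s$)
$V{\left(M,G \right)} = -12 - 3 G - 3 M$ ($V{\left(M,G \right)} = - 3 \left(\left(M + G\right) + 2 \cdot 2\right) = - 3 \left(\left(G + M\right) + 4\right) = - 3 \left(4 + G + M\right) = -12 - 3 G - 3 M$)
$V{\left(-47,-36 \right)} j{\left(\left(-4\right) \left(-1\right) 3 \right)} = \left(-12 - -108 - -141\right) \left(4 + \left(-4\right) \left(-1\right) 3\right) = \left(-12 + 108 + 141\right) \left(4 + 4 \cdot 3\right) = 237 \left(4 + 12\right) = 237 \cdot 16 = 3792$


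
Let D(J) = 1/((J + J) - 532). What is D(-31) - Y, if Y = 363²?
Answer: -78270787/594 ≈ -1.3177e+5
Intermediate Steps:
D(J) = 1/(-532 + 2*J) (D(J) = 1/(2*J - 532) = 1/(-532 + 2*J))
Y = 131769
D(-31) - Y = 1/(2*(-266 - 31)) - 1*131769 = (½)/(-297) - 131769 = (½)*(-1/297) - 131769 = -1/594 - 131769 = -78270787/594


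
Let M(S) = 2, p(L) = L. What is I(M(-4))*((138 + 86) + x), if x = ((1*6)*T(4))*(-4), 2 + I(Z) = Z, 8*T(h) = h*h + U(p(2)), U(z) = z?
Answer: 0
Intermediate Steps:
T(h) = 1/4 + h**2/8 (T(h) = (h*h + 2)/8 = (h**2 + 2)/8 = (2 + h**2)/8 = 1/4 + h**2/8)
I(Z) = -2 + Z
x = -54 (x = ((1*6)*(1/4 + (1/8)*4**2))*(-4) = (6*(1/4 + (1/8)*16))*(-4) = (6*(1/4 + 2))*(-4) = (6*(9/4))*(-4) = (27/2)*(-4) = -54)
I(M(-4))*((138 + 86) + x) = (-2 + 2)*((138 + 86) - 54) = 0*(224 - 54) = 0*170 = 0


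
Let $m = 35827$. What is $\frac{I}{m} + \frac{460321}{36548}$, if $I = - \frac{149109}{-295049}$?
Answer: $\frac{4865930091503615}{386338693674604} \approx 12.595$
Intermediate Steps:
$I = \frac{149109}{295049}$ ($I = \left(-149109\right) \left(- \frac{1}{295049}\right) = \frac{149109}{295049} \approx 0.50537$)
$\frac{I}{m} + \frac{460321}{36548} = \frac{149109}{295049 \cdot 35827} + \frac{460321}{36548} = \frac{149109}{295049} \cdot \frac{1}{35827} + 460321 \cdot \frac{1}{36548} = \frac{149109}{10570720523} + \frac{460321}{36548} = \frac{4865930091503615}{386338693674604}$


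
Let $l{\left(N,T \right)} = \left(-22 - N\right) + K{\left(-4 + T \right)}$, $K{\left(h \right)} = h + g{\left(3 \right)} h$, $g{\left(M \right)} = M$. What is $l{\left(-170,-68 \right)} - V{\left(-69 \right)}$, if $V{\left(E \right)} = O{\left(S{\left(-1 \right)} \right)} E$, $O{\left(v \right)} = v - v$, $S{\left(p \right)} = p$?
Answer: $-140$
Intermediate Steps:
$O{\left(v \right)} = 0$
$V{\left(E \right)} = 0$ ($V{\left(E \right)} = 0 E = 0$)
$K{\left(h \right)} = 4 h$ ($K{\left(h \right)} = h + 3 h = 4 h$)
$l{\left(N,T \right)} = -38 - N + 4 T$ ($l{\left(N,T \right)} = \left(-22 - N\right) + 4 \left(-4 + T\right) = \left(-22 - N\right) + \left(-16 + 4 T\right) = -38 - N + 4 T$)
$l{\left(-170,-68 \right)} - V{\left(-69 \right)} = \left(-38 - -170 + 4 \left(-68\right)\right) - 0 = \left(-38 + 170 - 272\right) + 0 = -140 + 0 = -140$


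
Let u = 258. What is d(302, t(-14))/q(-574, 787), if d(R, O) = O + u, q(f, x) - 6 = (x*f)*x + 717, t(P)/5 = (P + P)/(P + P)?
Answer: -263/355517083 ≈ -7.3977e-7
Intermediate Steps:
t(P) = 5 (t(P) = 5*((P + P)/(P + P)) = 5*((2*P)/((2*P))) = 5*((2*P)*(1/(2*P))) = 5*1 = 5)
q(f, x) = 723 + f*x² (q(f, x) = 6 + ((x*f)*x + 717) = 6 + ((f*x)*x + 717) = 6 + (f*x² + 717) = 6 + (717 + f*x²) = 723 + f*x²)
d(R, O) = 258 + O (d(R, O) = O + 258 = 258 + O)
d(302, t(-14))/q(-574, 787) = (258 + 5)/(723 - 574*787²) = 263/(723 - 574*619369) = 263/(723 - 355517806) = 263/(-355517083) = 263*(-1/355517083) = -263/355517083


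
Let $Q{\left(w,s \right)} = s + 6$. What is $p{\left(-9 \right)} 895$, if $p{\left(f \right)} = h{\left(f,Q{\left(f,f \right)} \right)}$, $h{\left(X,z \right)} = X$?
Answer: $-8055$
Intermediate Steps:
$Q{\left(w,s \right)} = 6 + s$
$p{\left(f \right)} = f$
$p{\left(-9 \right)} 895 = \left(-9\right) 895 = -8055$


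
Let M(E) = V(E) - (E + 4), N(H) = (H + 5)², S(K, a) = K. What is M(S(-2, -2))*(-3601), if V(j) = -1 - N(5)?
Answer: 370903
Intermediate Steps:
N(H) = (5 + H)²
V(j) = -101 (V(j) = -1 - (5 + 5)² = -1 - 1*10² = -1 - 1*100 = -1 - 100 = -101)
M(E) = -105 - E (M(E) = -101 - (E + 4) = -101 - (4 + E) = -101 + (-4 - E) = -105 - E)
M(S(-2, -2))*(-3601) = (-105 - 1*(-2))*(-3601) = (-105 + 2)*(-3601) = -103*(-3601) = 370903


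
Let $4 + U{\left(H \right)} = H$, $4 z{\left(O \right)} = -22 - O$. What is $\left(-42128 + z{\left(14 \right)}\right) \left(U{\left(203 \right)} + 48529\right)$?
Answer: $-2053251736$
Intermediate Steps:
$z{\left(O \right)} = - \frac{11}{2} - \frac{O}{4}$ ($z{\left(O \right)} = \frac{-22 - O}{4} = - \frac{11}{2} - \frac{O}{4}$)
$U{\left(H \right)} = -4 + H$
$\left(-42128 + z{\left(14 \right)}\right) \left(U{\left(203 \right)} + 48529\right) = \left(-42128 - 9\right) \left(\left(-4 + 203\right) + 48529\right) = \left(-42128 - 9\right) \left(199 + 48529\right) = \left(-42128 - 9\right) 48728 = \left(-42137\right) 48728 = -2053251736$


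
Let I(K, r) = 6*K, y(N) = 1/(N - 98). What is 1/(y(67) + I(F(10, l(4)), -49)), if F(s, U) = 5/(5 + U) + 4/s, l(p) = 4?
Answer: 465/2651 ≈ 0.17541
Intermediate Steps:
y(N) = 1/(-98 + N)
F(s, U) = 4/s + 5/(5 + U)
1/(y(67) + I(F(10, l(4)), -49)) = 1/(1/(-98 + 67) + 6*((20 + 4*4 + 5*10)/(10*(5 + 4)))) = 1/(1/(-31) + 6*((1/10)*(20 + 16 + 50)/9)) = 1/(-1/31 + 6*((1/10)*(1/9)*86)) = 1/(-1/31 + 6*(43/45)) = 1/(-1/31 + 86/15) = 1/(2651/465) = 465/2651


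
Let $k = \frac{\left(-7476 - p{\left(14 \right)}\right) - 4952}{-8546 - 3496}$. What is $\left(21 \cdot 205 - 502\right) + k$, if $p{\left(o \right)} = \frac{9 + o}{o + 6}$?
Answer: $\frac{305387701}{80280} \approx 3804.0$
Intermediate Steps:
$p{\left(o \right)} = \frac{9 + o}{6 + o}$
$k = \frac{82861}{80280}$ ($k = \frac{\left(-7476 - \frac{9 + 14}{6 + 14}\right) - 4952}{-8546 - 3496} = \frac{\left(-7476 - \frac{1}{20} \cdot 23\right) - 4952}{-12042} = \left(\left(-7476 - \frac{1}{20} \cdot 23\right) - 4952\right) \left(- \frac{1}{12042}\right) = \left(\left(-7476 - \frac{23}{20}\right) - 4952\right) \left(- \frac{1}{12042}\right) = \left(- \frac{149543}{20} - 4952\right) \left(- \frac{1}{12042}\right) = \left(- \frac{248583}{20}\right) \left(- \frac{1}{12042}\right) = \frac{82861}{80280} \approx 1.0322$)
$\left(21 \cdot 205 - 502\right) + k = \left(21 \cdot 205 - 502\right) + \frac{82861}{80280} = \left(4305 - 502\right) + \frac{82861}{80280} = 3803 + \frac{82861}{80280} = \frac{305387701}{80280}$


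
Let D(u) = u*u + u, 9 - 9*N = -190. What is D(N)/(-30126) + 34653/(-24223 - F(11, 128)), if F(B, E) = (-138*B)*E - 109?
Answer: 4306441891/23072147730 ≈ 0.18665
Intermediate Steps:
N = 199/9 (N = 1 - ⅑*(-190) = 1 + 190/9 = 199/9 ≈ 22.111)
D(u) = u + u² (D(u) = u² + u = u + u²)
F(B, E) = -109 - 138*B*E (F(B, E) = -138*B*E - 109 = -109 - 138*B*E)
D(N)/(-30126) + 34653/(-24223 - F(11, 128)) = (199*(1 + 199/9)/9)/(-30126) + 34653/(-24223 - (-109 - 138*11*128)) = ((199/9)*(208/9))*(-1/30126) + 34653/(-24223 - (-109 - 194304)) = (41392/81)*(-1/30126) + 34653/(-24223 - 1*(-194413)) = -20696/1220103 + 34653/(-24223 + 194413) = -20696/1220103 + 34653/170190 = -20696/1220103 + 34653*(1/170190) = -20696/1220103 + 11551/56730 = 4306441891/23072147730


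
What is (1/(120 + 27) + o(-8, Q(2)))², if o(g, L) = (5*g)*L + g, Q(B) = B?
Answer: 167314225/21609 ≈ 7742.8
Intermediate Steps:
o(g, L) = g + 5*L*g (o(g, L) = 5*L*g + g = g + 5*L*g)
(1/(120 + 27) + o(-8, Q(2)))² = (1/(120 + 27) - 8*(1 + 5*2))² = (1/147 - 8*(1 + 10))² = (1/147 - 8*11)² = (1/147 - 88)² = (-12935/147)² = 167314225/21609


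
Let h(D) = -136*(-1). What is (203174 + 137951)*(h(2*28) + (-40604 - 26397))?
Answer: -22809323125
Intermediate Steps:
h(D) = 136
(203174 + 137951)*(h(2*28) + (-40604 - 26397)) = (203174 + 137951)*(136 + (-40604 - 26397)) = 341125*(136 - 67001) = 341125*(-66865) = -22809323125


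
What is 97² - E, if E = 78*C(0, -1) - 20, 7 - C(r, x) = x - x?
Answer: 8883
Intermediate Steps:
C(r, x) = 7 (C(r, x) = 7 - (x - x) = 7 - 1*0 = 7 + 0 = 7)
E = 526 (E = 78*7 - 20 = 546 - 20 = 526)
97² - E = 97² - 1*526 = 9409 - 526 = 8883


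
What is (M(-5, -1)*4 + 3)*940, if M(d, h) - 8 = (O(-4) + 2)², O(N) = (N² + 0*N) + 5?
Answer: 2021940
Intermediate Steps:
O(N) = 5 + N² (O(N) = (N² + 0) + 5 = N² + 5 = 5 + N²)
M(d, h) = 537 (M(d, h) = 8 + ((5 + (-4)²) + 2)² = 8 + ((5 + 16) + 2)² = 8 + (21 + 2)² = 8 + 23² = 8 + 529 = 537)
(M(-5, -1)*4 + 3)*940 = (537*4 + 3)*940 = (2148 + 3)*940 = 2151*940 = 2021940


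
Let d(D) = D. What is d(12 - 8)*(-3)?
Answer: -12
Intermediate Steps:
d(12 - 8)*(-3) = (12 - 8)*(-3) = 4*(-3) = -12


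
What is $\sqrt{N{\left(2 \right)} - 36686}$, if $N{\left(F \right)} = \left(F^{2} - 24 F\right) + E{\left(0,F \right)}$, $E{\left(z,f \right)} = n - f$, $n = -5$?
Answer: $i \sqrt{36737} \approx 191.67 i$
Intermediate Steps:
$E{\left(z,f \right)} = -5 - f$
$N{\left(F \right)} = -5 + F^{2} - 25 F$ ($N{\left(F \right)} = \left(F^{2} - 24 F\right) - \left(5 + F\right) = -5 + F^{2} - 25 F$)
$\sqrt{N{\left(2 \right)} - 36686} = \sqrt{\left(-5 + 2^{2} - 50\right) - 36686} = \sqrt{\left(-5 + 4 - 50\right) - 36686} = \sqrt{-51 - 36686} = \sqrt{-36737} = i \sqrt{36737}$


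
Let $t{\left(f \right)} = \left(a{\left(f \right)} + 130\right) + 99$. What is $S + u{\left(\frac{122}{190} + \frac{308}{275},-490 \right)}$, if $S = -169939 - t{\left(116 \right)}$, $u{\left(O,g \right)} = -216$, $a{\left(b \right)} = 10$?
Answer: $-170394$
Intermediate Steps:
$t{\left(f \right)} = 239$ ($t{\left(f \right)} = \left(10 + 130\right) + 99 = 140 + 99 = 239$)
$S = -170178$ ($S = -169939 - 239 = -170178$)
$S + u{\left(\frac{122}{190} + \frac{308}{275},-490 \right)} = -170178 - 216 = -170394$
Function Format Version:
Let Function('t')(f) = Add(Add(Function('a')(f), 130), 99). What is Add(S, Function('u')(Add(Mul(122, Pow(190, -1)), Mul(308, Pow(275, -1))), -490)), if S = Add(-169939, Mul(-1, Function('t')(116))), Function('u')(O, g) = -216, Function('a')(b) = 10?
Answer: -170394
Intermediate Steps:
Function('t')(f) = 239 (Function('t')(f) = Add(Add(10, 130), 99) = Add(140, 99) = 239)
S = -170178 (S = Add(-169939, Mul(-1, 239)) = Add(-169939, -239) = -170178)
Add(S, Function('u')(Add(Mul(122, Pow(190, -1)), Mul(308, Pow(275, -1))), -490)) = Add(-170178, -216) = -170394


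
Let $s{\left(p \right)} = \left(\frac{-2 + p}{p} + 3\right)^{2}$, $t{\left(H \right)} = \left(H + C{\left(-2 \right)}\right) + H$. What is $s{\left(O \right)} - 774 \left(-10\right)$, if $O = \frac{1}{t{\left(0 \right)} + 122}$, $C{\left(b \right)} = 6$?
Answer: $71244$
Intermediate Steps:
$t{\left(H \right)} = 6 + 2 H$ ($t{\left(H \right)} = \left(H + 6\right) + H = \left(6 + H\right) + H = 6 + 2 H$)
$O = \frac{1}{128}$ ($O = \frac{1}{\left(6 + 2 \cdot 0\right) + 122} = \frac{1}{\left(6 + 0\right) + 122} = \frac{1}{6 + 122} = \frac{1}{128} \approx 0.0078125$)
$s{\left(p \right)} = \left(3 + \frac{-2 + p}{p}\right)^{2}$ ($s{\left(p \right)} = \left(\frac{-2 + p}{p} + 3\right)^{2} = \left(3 + \frac{-2 + p}{p}\right)^{2}$)
$s{\left(O \right)} - 774 \left(-10\right) = 4 \frac{1}{(\frac{1}{128})^{2}} \left(-1 + 2 \cdot \frac{1}{128}\right)^{2} - 774 \left(-10\right) = 4 \cdot 16384 \left(-1 + \frac{1}{64}\right)^{2} - -7740 = 4 \cdot 16384 \left(- \frac{63}{64}\right)^{2} + 7740 = 4 \cdot 16384 \cdot \frac{3969}{4096} + 7740 = 63504 + 7740 = 71244$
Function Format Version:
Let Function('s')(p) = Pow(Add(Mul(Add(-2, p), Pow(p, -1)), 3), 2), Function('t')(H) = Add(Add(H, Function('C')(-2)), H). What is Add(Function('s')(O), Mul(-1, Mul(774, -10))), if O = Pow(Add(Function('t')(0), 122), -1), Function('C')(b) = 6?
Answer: 71244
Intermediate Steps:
Function('t')(H) = Add(6, Mul(2, H)) (Function('t')(H) = Add(Add(H, 6), H) = Add(Add(6, H), H) = Add(6, Mul(2, H)))
O = Rational(1, 128) (O = Pow(Add(Add(6, Mul(2, 0)), 122), -1) = Pow(Add(Add(6, 0), 122), -1) = Pow(Add(6, 122), -1) = Pow(128, -1) = Rational(1, 128) ≈ 0.0078125)
Function('s')(p) = Pow(Add(3, Mul(Pow(p, -1), Add(-2, p))), 2) (Function('s')(p) = Pow(Add(Mul(Pow(p, -1), Add(-2, p)), 3), 2) = Pow(Add(3, Mul(Pow(p, -1), Add(-2, p))), 2))
Add(Function('s')(O), Mul(-1, Mul(774, -10))) = Add(Mul(4, Pow(Rational(1, 128), -2), Pow(Add(-1, Mul(2, Rational(1, 128))), 2)), Mul(-1, Mul(774, -10))) = Add(Mul(4, 16384, Pow(Add(-1, Rational(1, 64)), 2)), Mul(-1, -7740)) = Add(Mul(4, 16384, Pow(Rational(-63, 64), 2)), 7740) = Add(Mul(4, 16384, Rational(3969, 4096)), 7740) = Add(63504, 7740) = 71244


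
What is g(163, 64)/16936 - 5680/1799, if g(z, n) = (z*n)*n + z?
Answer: 1105195509/30467864 ≈ 36.274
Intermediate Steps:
g(z, n) = z + z*n² (g(z, n) = (n*z)*n + z = z*n² + z = z + z*n²)
g(163, 64)/16936 - 5680/1799 = (163*(1 + 64²))/16936 - 5680/1799 = (163*(1 + 4096))*(1/16936) - 5680*1/1799 = (163*4097)*(1/16936) - 5680/1799 = 667811*(1/16936) - 5680/1799 = 667811/16936 - 5680/1799 = 1105195509/30467864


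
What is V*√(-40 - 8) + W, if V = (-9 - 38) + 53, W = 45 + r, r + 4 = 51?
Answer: 92 + 24*I*√3 ≈ 92.0 + 41.569*I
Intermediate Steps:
r = 47 (r = -4 + 51 = 47)
W = 92 (W = 45 + 47 = 92)
V = 6 (V = -47 + 53 = 6)
V*√(-40 - 8) + W = 6*√(-40 - 8) + 92 = 6*√(-48) + 92 = 6*(4*I*√3) + 92 = 24*I*√3 + 92 = 92 + 24*I*√3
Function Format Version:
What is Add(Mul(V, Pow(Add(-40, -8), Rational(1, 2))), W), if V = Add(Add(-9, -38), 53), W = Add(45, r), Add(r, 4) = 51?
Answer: Add(92, Mul(24, I, Pow(3, Rational(1, 2)))) ≈ Add(92.000, Mul(41.569, I))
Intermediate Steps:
r = 47 (r = Add(-4, 51) = 47)
W = 92 (W = Add(45, 47) = 92)
V = 6 (V = Add(-47, 53) = 6)
Add(Mul(V, Pow(Add(-40, -8), Rational(1, 2))), W) = Add(Mul(6, Pow(Add(-40, -8), Rational(1, 2))), 92) = Add(Mul(6, Pow(-48, Rational(1, 2))), 92) = Add(Mul(6, Mul(4, I, Pow(3, Rational(1, 2)))), 92) = Add(Mul(24, I, Pow(3, Rational(1, 2))), 92) = Add(92, Mul(24, I, Pow(3, Rational(1, 2))))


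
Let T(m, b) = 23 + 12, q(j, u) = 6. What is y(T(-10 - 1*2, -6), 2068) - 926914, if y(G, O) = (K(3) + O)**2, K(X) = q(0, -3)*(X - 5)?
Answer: 3300222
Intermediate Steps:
K(X) = -30 + 6*X (K(X) = 6*(X - 5) = 6*(-5 + X) = -30 + 6*X)
T(m, b) = 35
y(G, O) = (-12 + O)**2 (y(G, O) = ((-30 + 6*3) + O)**2 = ((-30 + 18) + O)**2 = (-12 + O)**2)
y(T(-10 - 1*2, -6), 2068) - 926914 = (-12 + 2068)**2 - 926914 = 2056**2 - 926914 = 4227136 - 926914 = 3300222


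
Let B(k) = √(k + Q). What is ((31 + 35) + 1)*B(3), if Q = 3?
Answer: 67*√6 ≈ 164.12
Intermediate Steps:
B(k) = √(3 + k) (B(k) = √(k + 3) = √(3 + k))
((31 + 35) + 1)*B(3) = ((31 + 35) + 1)*√(3 + 3) = (66 + 1)*√6 = 67*√6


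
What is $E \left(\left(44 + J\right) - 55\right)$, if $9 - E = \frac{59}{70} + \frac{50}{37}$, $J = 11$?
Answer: $0$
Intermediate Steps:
$E = \frac{17627}{2590}$ ($E = 9 - \left(\frac{59}{70} + \frac{50}{37}\right) = 9 - \frac{5683}{2590} = \frac{17627}{2590} \approx 6.8058$)
$E \left(\left(44 + J\right) - 55\right) = \frac{17627 \left(\left(44 + 11\right) - 55\right)}{2590} = \frac{17627 \left(55 - 55\right)}{2590} = \frac{17627}{2590} \cdot 0 = 0$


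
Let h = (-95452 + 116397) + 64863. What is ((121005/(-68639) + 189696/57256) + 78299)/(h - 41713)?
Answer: 7693018455352/4332327779537 ≈ 1.7757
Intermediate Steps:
h = 85808 (h = 20945 + 64863 = 85808)
((121005/(-68639) + 189696/57256) + 78299)/(h - 41713) = ((121005/(-68639) + 189696/57256) + 78299)/(85808 - 41713) = ((121005*(-1/68639) + 189696*(1/57256)) + 78299)/44095 = ((-121005/68639 + 23712/7157) + 78299)*(1/44095) = (761535183/491249323 + 78299)*(1/44095) = (38465092276760/491249323)*(1/44095) = 7693018455352/4332327779537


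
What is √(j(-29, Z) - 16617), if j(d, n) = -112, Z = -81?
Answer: I*√16729 ≈ 129.34*I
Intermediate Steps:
√(j(-29, Z) - 16617) = √(-112 - 16617) = √(-16729) = I*√16729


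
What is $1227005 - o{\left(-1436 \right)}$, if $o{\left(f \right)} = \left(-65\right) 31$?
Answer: $1229020$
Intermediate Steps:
$o{\left(f \right)} = -2015$
$1227005 - o{\left(-1436 \right)} = 1227005 - -2015 = 1227005 + 2015 = 1229020$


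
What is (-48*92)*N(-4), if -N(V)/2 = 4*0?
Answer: 0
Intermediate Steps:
N(V) = 0 (N(V) = -8*0 = -2*0 = 0)
(-48*92)*N(-4) = -48*92*0 = -4416*0 = 0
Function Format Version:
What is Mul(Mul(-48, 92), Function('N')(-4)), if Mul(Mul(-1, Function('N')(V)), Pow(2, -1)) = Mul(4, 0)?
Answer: 0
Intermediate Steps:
Function('N')(V) = 0 (Function('N')(V) = Mul(-2, Mul(4, 0)) = Mul(-2, 0) = 0)
Mul(Mul(-48, 92), Function('N')(-4)) = Mul(Mul(-48, 92), 0) = Mul(-4416, 0) = 0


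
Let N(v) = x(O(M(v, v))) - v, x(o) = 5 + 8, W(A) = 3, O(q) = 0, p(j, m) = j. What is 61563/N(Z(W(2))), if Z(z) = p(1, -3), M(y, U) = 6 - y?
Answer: 20521/4 ≈ 5130.3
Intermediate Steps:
x(o) = 13
Z(z) = 1
N(v) = 13 - v
61563/N(Z(W(2))) = 61563/(13 - 1*1) = 61563/(13 - 1) = 61563/12 = 61563*(1/12) = 20521/4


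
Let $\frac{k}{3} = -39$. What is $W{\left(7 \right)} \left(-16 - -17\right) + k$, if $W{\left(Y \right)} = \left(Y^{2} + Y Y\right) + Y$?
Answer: $-12$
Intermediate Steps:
$k = -117$ ($k = 3 \left(-39\right) = -117$)
$W{\left(Y \right)} = Y + 2 Y^{2}$ ($W{\left(Y \right)} = \left(Y^{2} + Y^{2}\right) + Y = 2 Y^{2} + Y = Y + 2 Y^{2}$)
$W{\left(7 \right)} \left(-16 - -17\right) + k = 7 \left(1 + 2 \cdot 7\right) \left(-16 - -17\right) - 117 = 7 \left(1 + 14\right) \left(-16 + 17\right) - 117 = 7 \cdot 15 \cdot 1 - 117 = 105 \cdot 1 - 117 = 105 - 117 = -12$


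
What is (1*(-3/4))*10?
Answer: -15/2 ≈ -7.5000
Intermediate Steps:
(1*(-3/4))*10 = (1*(-3*¼))*10 = (1*(-¾))*10 = -¾*10 = -15/2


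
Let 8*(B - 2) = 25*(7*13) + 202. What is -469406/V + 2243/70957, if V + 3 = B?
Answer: -266455594369/175192833 ≈ -1520.9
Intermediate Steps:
B = 2493/8 (B = 2 + (25*(7*13) + 202)/8 = 2 + (25*91 + 202)/8 = 2 + (2275 + 202)/8 = 2 + (⅛)*2477 = 2 + 2477/8 = 2493/8 ≈ 311.63)
V = 2469/8 (V = -3 + 2493/8 = 2469/8 ≈ 308.63)
-469406/V + 2243/70957 = -469406/2469/8 + 2243/70957 = -469406*8/2469 + 2243*(1/70957) = -3755248/2469 + 2243/70957 = -266455594369/175192833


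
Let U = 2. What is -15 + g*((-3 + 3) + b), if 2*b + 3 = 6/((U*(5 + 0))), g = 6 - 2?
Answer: -99/5 ≈ -19.800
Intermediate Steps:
g = 4
b = -6/5 (b = -3/2 + (6/((2*(5 + 0))))/2 = -3/2 + (6/((2*5)))/2 = -3/2 + (6/10)/2 = -3/2 + (6*(⅒))/2 = -3/2 + (½)*(⅗) = -3/2 + 3/10 = -6/5 ≈ -1.2000)
-15 + g*((-3 + 3) + b) = -15 + 4*((-3 + 3) - 6/5) = -15 + 4*(0 - 6/5) = -15 + 4*(-6/5) = -15 - 24/5 = -99/5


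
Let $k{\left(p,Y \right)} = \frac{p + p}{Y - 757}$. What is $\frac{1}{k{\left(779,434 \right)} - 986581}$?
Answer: $- \frac{17}{16771959} \approx -1.0136 \cdot 10^{-6}$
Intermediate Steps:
$k{\left(p,Y \right)} = \frac{2 p}{-757 + Y}$
$\frac{1}{k{\left(779,434 \right)} - 986581} = \frac{1}{2 \cdot 779 \frac{1}{-757 + 434} - 986581} = \frac{1}{2 \cdot 779 \frac{1}{-323} - 986581} = \frac{1}{2 \cdot 779 \left(- \frac{1}{323}\right) - 986581} = \frac{1}{- \frac{82}{17} - 986581} = \frac{1}{- \frac{16771959}{17}} = - \frac{17}{16771959}$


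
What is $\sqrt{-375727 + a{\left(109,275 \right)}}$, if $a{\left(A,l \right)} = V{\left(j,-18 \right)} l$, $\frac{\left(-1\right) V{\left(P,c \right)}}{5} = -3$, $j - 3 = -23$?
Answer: $i \sqrt{371602} \approx 609.59 i$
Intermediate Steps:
$j = -20$ ($j = 3 - 23 = -20$)
$V{\left(P,c \right)} = 15$ ($V{\left(P,c \right)} = \left(-5\right) \left(-3\right) = 15$)
$a{\left(A,l \right)} = 15 l$
$\sqrt{-375727 + a{\left(109,275 \right)}} = \sqrt{-375727 + 15 \cdot 275} = \sqrt{-375727 + 4125} = \sqrt{-371602} = i \sqrt{371602}$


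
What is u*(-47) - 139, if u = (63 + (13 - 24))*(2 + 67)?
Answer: -168775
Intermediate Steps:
u = 3588 (u = (63 - 11)*69 = 52*69 = 3588)
u*(-47) - 139 = 3588*(-47) - 139 = -168636 - 139 = -168775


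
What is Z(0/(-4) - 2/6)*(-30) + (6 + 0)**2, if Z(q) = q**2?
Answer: 98/3 ≈ 32.667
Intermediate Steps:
Z(0/(-4) - 2/6)*(-30) + (6 + 0)**2 = (0/(-4) - 2/6)**2*(-30) + (6 + 0)**2 = (0*(-1/4) - 2*1/6)**2*(-30) + 6**2 = (0 - 1/3)**2*(-30) + 36 = (-1/3)**2*(-30) + 36 = (1/9)*(-30) + 36 = -10/3 + 36 = 98/3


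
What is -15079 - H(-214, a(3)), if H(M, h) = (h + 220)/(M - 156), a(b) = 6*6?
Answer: -2789487/185 ≈ -15078.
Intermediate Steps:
a(b) = 36
H(M, h) = (220 + h)/(-156 + M)
-15079 - H(-214, a(3)) = -15079 - (220 + 36)/(-156 - 214) = -15079 - 256/(-370) = -15079 - (-1)*256/370 = -15079 - 1*(-128/185) = -15079 + 128/185 = -2789487/185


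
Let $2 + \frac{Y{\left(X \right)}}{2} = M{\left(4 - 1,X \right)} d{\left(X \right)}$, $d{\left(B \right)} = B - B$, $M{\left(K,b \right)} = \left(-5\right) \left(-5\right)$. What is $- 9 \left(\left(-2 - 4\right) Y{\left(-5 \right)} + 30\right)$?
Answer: $-486$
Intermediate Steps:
$M{\left(K,b \right)} = 25$
$d{\left(B \right)} = 0$
$Y{\left(X \right)} = -4$ ($Y{\left(X \right)} = -4 + 2 \cdot 25 \cdot 0 = -4 + 2 \cdot 0 = -4 + 0 = -4$)
$- 9 \left(\left(-2 - 4\right) Y{\left(-5 \right)} + 30\right) = - 9 \left(\left(-2 - 4\right) \left(-4\right) + 30\right) = - 9 \left(\left(-6\right) \left(-4\right) + 30\right) = - 9 \left(24 + 30\right) = \left(-9\right) 54 = -486$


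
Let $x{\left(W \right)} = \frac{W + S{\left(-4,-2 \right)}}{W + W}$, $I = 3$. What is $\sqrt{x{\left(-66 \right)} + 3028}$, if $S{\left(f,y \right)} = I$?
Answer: $\frac{\sqrt{1465783}}{22} \approx 55.032$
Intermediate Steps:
$S{\left(f,y \right)} = 3$
$x{\left(W \right)} = \frac{3 + W}{2 W}$ ($x{\left(W \right)} = \frac{W + 3}{W + W} = \frac{3 + W}{2 W}$)
$\sqrt{x{\left(-66 \right)} + 3028} = \sqrt{\frac{3 - 66}{2 \left(-66\right)} + 3028} = \sqrt{\frac{1}{2} \left(- \frac{1}{66}\right) \left(-63\right) + 3028} = \sqrt{\frac{21}{44} + 3028} = \sqrt{\frac{133253}{44}} = \frac{\sqrt{1465783}}{22}$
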